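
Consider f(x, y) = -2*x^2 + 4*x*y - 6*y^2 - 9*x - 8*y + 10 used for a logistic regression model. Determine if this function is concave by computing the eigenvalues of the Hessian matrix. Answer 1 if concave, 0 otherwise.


The Hessian of f(x,y) = -2*x^2 + 4*x*y - 6*y^2 - 9*x - 8*y + 10 is:
H = [[-4, 4], [4, -12]]
Trace = -4 - 12 = -16
Determinant = -4*-12 - (4)^2 = 32
Discriminant = (-16)^2 - 4*32 = 128.0
Eigenvalues: lambda_1 = -13.6569, lambda_2 = -2.3431
The function is concave.

1


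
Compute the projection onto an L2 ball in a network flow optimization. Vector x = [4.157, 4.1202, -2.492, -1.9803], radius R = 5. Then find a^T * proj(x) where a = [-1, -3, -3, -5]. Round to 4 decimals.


Step 1: Compute ||x|| (intermediates to 6 decimals).
||x|| = sqrt(4.157^2 + 4.1202^2 + (-2.492)^2 + (-1.9803)^2) = 6.662458
Step 2: Project.
Since ||x|| > R, scale = R/||x|| = 5/6.662458 = 0.750474, proj(x) = scale * x
proj(x) = [3.11972, 3.092103, -1.870181, -1.486164]
Step 3: Dot product.
a^T * proj(x) = -1*3.11972 - 3*3.092103 - 3*(-1.870181) - 5*(-1.486164) = 0.6453


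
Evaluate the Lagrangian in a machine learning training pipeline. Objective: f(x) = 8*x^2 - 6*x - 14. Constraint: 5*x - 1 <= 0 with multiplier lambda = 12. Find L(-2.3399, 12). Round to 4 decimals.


Step 1: Evaluate f(x).
f(-2.3399) = 8*(-2.3399)^2 - 6*(-2.3399) - 14 = 43.8405
Step 2: Evaluate g(x).
g(-2.3399) = 5*-2.3399 - 1 = -12.6995
Step 3: Compute Lagrangian.
L = 43.8405 + 12*-12.6995 = -108.5535


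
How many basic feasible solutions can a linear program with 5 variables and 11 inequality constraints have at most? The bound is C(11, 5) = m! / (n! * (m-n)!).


Each vertex corresponds to some choice of n active constraints out of m, so the number of vertices is at most C(m, n) = m! / (n!(m-n)!).
m = 11, n = 5
Numerator: 11 * 10 * 9 * 8 * 7
Denominator: 5! = 120
C(11, 5) = 462


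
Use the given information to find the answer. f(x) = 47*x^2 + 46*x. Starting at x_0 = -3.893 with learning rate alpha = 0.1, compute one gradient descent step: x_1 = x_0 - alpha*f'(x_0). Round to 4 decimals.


We compute the gradient at x_0 and apply the update.
f'(x) = 94*x + 46
f'(-3.893) = 94*-3.893 + 46 = -319.942
x_1 = -3.893 - 0.1*-319.942 = 28.1012


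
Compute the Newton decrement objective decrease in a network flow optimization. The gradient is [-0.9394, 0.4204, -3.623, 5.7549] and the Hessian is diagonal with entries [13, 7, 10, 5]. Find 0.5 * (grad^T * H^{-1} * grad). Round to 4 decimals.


Step 1: H is diagonal, so H^(-1) * g = [-0.0723, 0.0601, -0.3623, 1.151].
Step 2: g^T H^(-1) g = sum_i g_i^2 / H_ii
  = (-0.9394)^2/13 + (0.4204)^2/7 + (-3.623)^2/10 + (5.7549)^2/5
  = 0.0679 + 0.0252 + 1.3126 + 6.6238 = 8.0295
Step 3: Objective decrease = 0.5 * g^T H^(-1) g = 4.0148


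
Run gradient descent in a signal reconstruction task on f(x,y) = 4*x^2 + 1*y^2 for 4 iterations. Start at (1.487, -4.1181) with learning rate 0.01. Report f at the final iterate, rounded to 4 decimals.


Gradient descent on f(x,y) = 4*x^2 + 1*y^2.
Starting point: (1.487, -4.1181), alpha = 0.01
Step 1: grad_x = 2*4*1.487 = 11.896, grad_y = 2*1*-4.1181 = -8.2362
  x_1 = 1.487 - 0.01*11.896 = 1.368
  y_1 = -4.1181 - 0.01*-8.2362 = -4.0357
Step 2: grad_x = 2*4*1.368 = 10.9443, grad_y = 2*1*-4.0357 = -8.0715
  x_2 = 1.368 - 0.01*10.9443 = 1.2586
  y_2 = -4.0357 - 0.01*-8.0715 = -3.955
Step 3: grad_x = 2*4*1.2586 = 10.0688, grad_y = 2*1*-3.955 = -7.91
  x_3 = 1.2586 - 0.01*10.0688 = 1.1579
  y_3 = -3.955 - 0.01*-7.91 = -3.8759
Step 4: grad_x = 2*4*1.1579 = 9.2633, grad_y = 2*1*-3.8759 = -7.7518
  x_4 = 1.1579 - 0.01*9.2633 = 1.0653
  y_4 = -3.8759 - 0.01*-7.7518 = -3.7984
f(1.0653, -3.7984) = 4*1.0653^2 + 1*(-3.7984)^2 = 18.9671


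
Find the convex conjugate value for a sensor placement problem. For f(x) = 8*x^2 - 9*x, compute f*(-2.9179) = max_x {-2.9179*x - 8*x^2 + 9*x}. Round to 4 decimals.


f*(y) = sup_x {y*x - a*x^2 - b*x} = sup_x {(y-b)*x - a*x^2}
FOC: (y - b) - 2a*x = 0 => x* = (y - b)/(2a)
x* = (-2.9179 + 9)/(2*8) = 0.3801
f*(-2.9179) = (y-b)^2/(4a) = (-2.9179 + 9)^2/(4*8)
= 36.9919/32 = 1.156


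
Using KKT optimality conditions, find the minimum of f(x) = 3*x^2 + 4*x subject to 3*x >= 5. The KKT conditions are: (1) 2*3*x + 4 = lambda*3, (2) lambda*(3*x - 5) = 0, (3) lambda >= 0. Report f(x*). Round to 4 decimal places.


Step 1: Try lambda = 0 (constraint inactive).
x_unc = -4/(2*3) = -0.6667
Check: 3*-0.6667 = -2.0001 < 5 -- violated!
Step 2: Constraint must be active: 3*x = 5
x* = 5/3 = 1.6667 (rounded; the exact value 5/3 is used below)
lambda = (2*3*(5/3) + 4)/3 = 4.6667
Step 3: Compute optimal value.
f(x*) = 3*(5/3)^2 + 4*(5/3) = 15.0


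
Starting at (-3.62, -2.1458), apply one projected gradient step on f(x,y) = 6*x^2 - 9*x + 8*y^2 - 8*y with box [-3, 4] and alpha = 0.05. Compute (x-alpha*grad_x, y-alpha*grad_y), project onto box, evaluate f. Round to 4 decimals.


Step 1: Compute gradient at (-3.62, -2.1458).
grad_x = 2*6*-3.62 - 9 = -52.44
grad_y = 2*8*-2.1458 - 8 = -42.3328
Step 2: Gradient step.
x_raw = -3.62 - 0.05*-52.44 = -0.998
y_raw = -2.1458 - 0.05*-42.3328 = -0.0292
Step 3: Project onto [-3, 4].
x_proj = clip(-0.998) = -0.998
y_proj = clip(-0.0292) = -0.0292
Step 4: Evaluate f.
f(-0.998, -0.0292) = 15.1981


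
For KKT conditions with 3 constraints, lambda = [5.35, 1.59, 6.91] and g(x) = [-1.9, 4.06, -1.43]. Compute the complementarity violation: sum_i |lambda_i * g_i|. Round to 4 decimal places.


KKT complementary slackness check:
lambda_1 * g_1 = 5.35 * -1.9 = -10.165
lambda_2 * g_2 = 1.59 * 4.06 = 6.4554
lambda_3 * g_3 = 6.91 * -1.43 = -9.8813
Total violation = 10.165 + 6.4554 + 9.8813 = 26.5017


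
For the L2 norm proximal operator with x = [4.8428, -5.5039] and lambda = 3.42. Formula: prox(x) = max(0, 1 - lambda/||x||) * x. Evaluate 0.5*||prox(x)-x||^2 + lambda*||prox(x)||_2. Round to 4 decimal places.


Step 1: Compute ||x||.
||x|| = 7.3311
Step 2: Compute scaling factor.
scale = max(0, 1 - 3.42/7.3311) = 0.5335
Step 3: prox(x) = [2.5836, -2.9363]
||prox(x)|| = 3.9111
Step 4: Proximal objective.
0.5*||prox-x||^2 = 5.8482
lambda*||prox|| = 13.376
Total = 19.2243


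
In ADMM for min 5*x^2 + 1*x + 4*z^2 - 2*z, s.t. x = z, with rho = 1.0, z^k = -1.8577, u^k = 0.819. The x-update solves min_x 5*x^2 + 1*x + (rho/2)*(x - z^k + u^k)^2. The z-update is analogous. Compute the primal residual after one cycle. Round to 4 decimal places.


ADMM iteration with rho = 1.0, z^k = -1.8577, u^k = 0.819
Step 1: x-update.
Minimize 5*x^2 + 1*x + (1.0/2)*(x + 1.8577 + 0.819)^2
FOC: (2*5 + 1.0)*x = -1 + 1.0*(-1.8577 - 0.819)
x^{k+1} = -0.3342
Step 2: z-update.
Minimize 4*z^2 - 2*z + (1.0/2)*(-0.3342 - z + 0.819)^2
FOC: (2*4 + 1.0)*z = 2 + 1.0*(-0.3342 + 0.819)
z^{k+1} = 0.2761
Step 3: u-update.
u^{k+1} = 0.819 - 0.3342 - 0.2761 = 0.2087
Step 4: Primal residual = |-0.3342 - 0.2761| = 0.6103


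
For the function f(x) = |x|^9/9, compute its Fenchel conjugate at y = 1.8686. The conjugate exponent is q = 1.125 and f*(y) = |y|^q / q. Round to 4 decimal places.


The conjugate exponent q satisfies 1/p + 1/q = 1.
p = 9, so q = 9/(9 - 1) = 1.125
|y|^q = 1.8686^1.125 = 2.0205
f*(1.8686) = 2.0205 / 1.125 = 1.796


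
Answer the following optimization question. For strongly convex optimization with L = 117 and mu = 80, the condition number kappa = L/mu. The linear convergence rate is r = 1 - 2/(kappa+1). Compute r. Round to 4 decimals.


Step 1: Compute the condition number.
kappa = L/mu = 117/80 = 1.4625
Step 2: Compute the convergence rate.
r = 1 - 2/(kappa + 1) = 1 - 2*mu/(L + mu) = (L - mu)/(L + mu) = 37/197 = 0.1878


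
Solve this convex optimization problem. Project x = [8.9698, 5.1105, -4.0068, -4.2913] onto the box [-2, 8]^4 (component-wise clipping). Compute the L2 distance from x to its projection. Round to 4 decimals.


Project each component onto [-2, 8].
clip(8.9698) = 8.0, clip(5.1105) = 5.1105, clip(-4.0068) = -2.0, clip(-4.2913) = -2.0
Projection = [8.0, 5.1105, -2.0, -2.0]
Squared diffs: [0.9405, 0.0, 4.0272, 5.2501]
Distance = sqrt(10.2178) = 3.1965


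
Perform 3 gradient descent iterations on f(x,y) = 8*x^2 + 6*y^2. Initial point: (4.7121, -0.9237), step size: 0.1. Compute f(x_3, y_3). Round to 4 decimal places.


Gradient descent on f(x,y) = 8*x^2 + 6*y^2.
Starting point: (4.7121, -0.9237), alpha = 0.1
Step 1: grad_x = 2*8*4.7121 = 75.3936, grad_y = 2*6*-0.9237 = -11.0844
  x_1 = 4.7121 - 0.1*75.3936 = -2.8273
  y_1 = -0.9237 - 0.1*-11.0844 = 0.1847
Step 2: grad_x = 2*8*-2.8273 = -45.2362, grad_y = 2*6*0.1847 = 2.2169
  x_2 = -2.8273 - 0.1*-45.2362 = 1.6964
  y_2 = 0.1847 - 0.1*2.2169 = -0.0369
Step 3: grad_x = 2*8*1.6964 = 27.1417, grad_y = 2*6*-0.0369 = -0.4434
  x_3 = 1.6964 - 0.1*27.1417 = -1.0178
  y_3 = -0.0369 - 0.1*-0.4434 = 0.0074
f(-1.0178, 0.0074) = 8*(-1.0178)^2 + 6*0.0074^2 = 8.2879


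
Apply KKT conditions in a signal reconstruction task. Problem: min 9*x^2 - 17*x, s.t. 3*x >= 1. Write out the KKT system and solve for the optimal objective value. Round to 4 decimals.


Step 1: Try lambda = 0 (constraint inactive).
Stationarity: 2*9*x - 17 = 0
x* = 17/(2*9) = 17/18 = 0.9444 (rounded; the exact value 17/18 is used below)
Check constraint: 3*0.9444 = 2.8332 >= 1 -- satisfied.
Step 2: Compute optimal value.
f(x*) = 9*(17/18)^2 - 17*(17/18) = -8.0278


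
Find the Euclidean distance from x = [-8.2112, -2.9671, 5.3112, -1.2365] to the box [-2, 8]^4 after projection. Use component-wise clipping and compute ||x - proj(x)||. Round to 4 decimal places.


Project each component onto [-2, 8].
clip(-8.2112) = -2.0, clip(-2.9671) = -2.0, clip(5.3112) = 5.3112, clip(-1.2365) = -1.2365
Projection = [-2.0, -2.0, 5.3112, -1.2365]
Squared diffs: [38.579, 0.9353, 0.0, 0.0]
Distance = sqrt(39.5143) = 6.286


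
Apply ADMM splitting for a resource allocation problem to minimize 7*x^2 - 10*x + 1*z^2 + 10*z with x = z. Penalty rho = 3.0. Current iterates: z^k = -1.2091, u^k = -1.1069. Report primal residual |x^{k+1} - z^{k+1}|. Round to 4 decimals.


ADMM iteration with rho = 3.0, z^k = -1.2091, u^k = -1.1069
Step 1: x-update.
Minimize 7*x^2 - 10*x + (3.0/2)*(x + 1.2091 - 1.1069)^2
FOC: (2*7 + 3.0)*x = 10 + 3.0*(-1.2091 + 1.1069)
x^{k+1} = 0.5702
Step 2: z-update.
Minimize 1*z^2 + 10*z + (3.0/2)*(0.5702 - z - 1.1069)^2
FOC: (2*1 + 3.0)*z = -10 + 3.0*(0.5702 - 1.1069)
z^{k+1} = -2.322
Step 3: u-update.
u^{k+1} = -1.1069 + 0.5702 + 2.322 = 1.7853
Step 4: Primal residual = |0.5702 + 2.322| = 2.8922


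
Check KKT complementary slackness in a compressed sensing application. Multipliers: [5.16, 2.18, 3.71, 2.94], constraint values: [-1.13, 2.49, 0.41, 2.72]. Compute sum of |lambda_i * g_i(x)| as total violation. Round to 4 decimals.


KKT complementary slackness check:
lambda_1 * g_1 = 5.16 * -1.13 = -5.8308
lambda_2 * g_2 = 2.18 * 2.49 = 5.4282
lambda_3 * g_3 = 3.71 * 0.41 = 1.5211
lambda_4 * g_4 = 2.94 * 2.72 = 7.9968
Total violation = 5.8308 + 5.4282 + 1.5211 + 7.9968 = 20.7769


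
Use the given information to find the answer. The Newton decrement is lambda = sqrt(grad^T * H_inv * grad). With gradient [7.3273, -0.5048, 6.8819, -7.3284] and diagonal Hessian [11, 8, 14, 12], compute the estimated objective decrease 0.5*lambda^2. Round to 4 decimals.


Step 1: H is diagonal, so H^(-1) * g = [0.6661, -0.0631, 0.4916, -0.6107].
Step 2: g^T H^(-1) g = sum_i g_i^2 / H_ii
  = (7.3273)^2/11 + (-0.5048)^2/8 + (6.8819)^2/14 + (-7.3284)^2/12
  = 4.8808 + 0.0319 + 3.3829 + 4.4755 = 12.7711
Step 3: Objective decrease = 0.5 * g^T H^(-1) g = 6.3855


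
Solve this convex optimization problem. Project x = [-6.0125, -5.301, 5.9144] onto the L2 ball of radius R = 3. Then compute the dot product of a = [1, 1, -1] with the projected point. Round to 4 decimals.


Step 1: Compute ||x|| (intermediates to 6 decimals).
||x|| = sqrt((-6.0125)^2 + (-5.301)^2 + 5.9144^2) = 9.96147
Step 2: Project.
Since ||x|| > R, scale = R/||x|| = 3/9.96147 = 0.30116, proj(x) = scale * x
proj(x) = [-1.810725, -1.596449, 1.781181]
Step 3: Dot product.
a^T * proj(x) = 1*(-1.810725) + 1*(-1.596449) - 1*1.781181 = -5.1884


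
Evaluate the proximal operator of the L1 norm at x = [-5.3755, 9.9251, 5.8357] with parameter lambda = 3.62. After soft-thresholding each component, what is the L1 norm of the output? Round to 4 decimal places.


Soft-thresholding with lambda = 3.62:
prox(-5.3755) = sign(-5.3755)*max(|-5.3755| - 3.62, 0) = -1.7555
prox(9.9251) = sign(9.9251)*max(|9.9251| - 3.62, 0) = 6.3051
prox(5.8357) = sign(5.8357)*max(|5.8357| - 3.62, 0) = 2.2157
prox(x) = [-1.7555, 6.3051, 2.2157]
||prox(x)||_1 = 1.7555 + 6.3051 + 2.2157 = 10.2763


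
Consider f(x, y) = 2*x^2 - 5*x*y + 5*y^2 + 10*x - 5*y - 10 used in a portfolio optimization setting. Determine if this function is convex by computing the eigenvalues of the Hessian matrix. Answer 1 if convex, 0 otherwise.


The Hessian of f(x,y) = 2*x^2 - 5*x*y + 5*y^2 + 10*x - 5*y - 10 is:
H = [[4, -5], [-5, 10]]
Trace = 4 + 10 = 14
Determinant = 4*10 - (-5)^2 = 15
Discriminant = (14)^2 - 4*15 = 136.0
Eigenvalues: lambda_1 = 1.169, lambda_2 = 12.831
The function is convex.

1


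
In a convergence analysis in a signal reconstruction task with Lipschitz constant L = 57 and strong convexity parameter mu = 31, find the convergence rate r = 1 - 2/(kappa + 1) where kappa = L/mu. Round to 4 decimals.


Step 1: Compute the condition number.
kappa = L/mu = 57/31 = 1.8387
Step 2: Compute the convergence rate.
r = 1 - 2/(kappa + 1) = 1 - 2*mu/(L + mu) = (L - mu)/(L + mu) = 26/88 = 0.2955


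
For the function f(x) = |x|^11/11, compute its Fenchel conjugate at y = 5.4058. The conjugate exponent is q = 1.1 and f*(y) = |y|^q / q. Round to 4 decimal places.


The conjugate exponent q satisfies 1/p + 1/q = 1.
p = 11, so q = 11/(11 - 1) = 1.1
|y|^q = 5.4058^1.1 = 6.3995
f*(5.4058) = 6.3995 / 1.1 = 5.8177


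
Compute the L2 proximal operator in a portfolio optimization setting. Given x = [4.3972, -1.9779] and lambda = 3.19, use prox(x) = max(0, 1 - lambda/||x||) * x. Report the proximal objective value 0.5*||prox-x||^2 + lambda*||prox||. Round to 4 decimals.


Step 1: Compute ||x||.
||x|| = 4.8216
Step 2: Compute scaling factor.
scale = max(0, 1 - 3.19/4.8216) = 0.3384
Step 3: prox(x) = [1.488, -0.6693]
||prox(x)|| = 1.6316
Step 4: Proximal objective.
0.5*||prox-x||^2 = 5.0881
lambda*||prox|| = 5.2048
Total = 10.2927


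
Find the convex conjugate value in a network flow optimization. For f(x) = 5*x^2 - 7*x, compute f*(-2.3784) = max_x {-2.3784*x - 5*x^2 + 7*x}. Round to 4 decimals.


f*(y) = sup_x {y*x - a*x^2 - b*x} = sup_x {(y-b)*x - a*x^2}
FOC: (y - b) - 2a*x = 0 => x* = (y - b)/(2a)
x* = (-2.3784 + 7)/(2*5) = 0.4622
f*(-2.3784) = (y-b)^2/(4a) = (-2.3784 + 7)^2/(4*5)
= 21.3592/20 = 1.068


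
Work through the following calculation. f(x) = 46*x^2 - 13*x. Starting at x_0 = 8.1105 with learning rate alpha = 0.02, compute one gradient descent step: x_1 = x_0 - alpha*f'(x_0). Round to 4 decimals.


We compute the gradient at x_0 and apply the update.
f'(x) = 92*x - 13
f'(8.1105) = 92*8.1105 - 13 = 733.166
x_1 = 8.1105 - 0.02*733.166 = -6.5528


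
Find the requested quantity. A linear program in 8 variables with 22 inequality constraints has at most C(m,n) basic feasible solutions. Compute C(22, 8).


Each vertex corresponds to some choice of n active constraints out of m, so the number of vertices is at most C(m, n) = m! / (n!(m-n)!).
m = 22, n = 8
Numerator: 22 * 21 * 20 * 19 * 18 * 17 * 16 * 15
Denominator: 8! = 40320
C(22, 8) = 319770


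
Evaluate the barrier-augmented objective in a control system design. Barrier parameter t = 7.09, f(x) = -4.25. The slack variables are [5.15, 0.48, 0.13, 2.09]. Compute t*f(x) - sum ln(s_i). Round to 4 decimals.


Step 1: Compute log-barrier.
ln values: [1.639, -0.734, -2.0402, 0.7372]
phi = -(1.639 - 0.734 - 2.0402 + 0.7372) = 0.398
Step 2: Compute augmented objective.
t*f(x) = 7.09*-4.25 = -30.1325
Total = -30.1325 + 0.398 = -29.7345


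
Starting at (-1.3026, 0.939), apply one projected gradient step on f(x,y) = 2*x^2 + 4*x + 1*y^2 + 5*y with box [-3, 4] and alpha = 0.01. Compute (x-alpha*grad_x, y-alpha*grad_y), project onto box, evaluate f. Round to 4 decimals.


Step 1: Compute gradient at (-1.3026, 0.939).
grad_x = 2*2*-1.3026 + 4 = -1.2104
grad_y = 2*1*0.939 + 5 = 6.878
Step 2: Gradient step.
x_raw = -1.3026 - 0.01*-1.2104 = -1.2905
y_raw = 0.939 - 0.01*6.878 = 0.8702
Step 3: Project onto [-3, 4].
x_proj = clip(-1.2905) = -1.2905
y_proj = clip(0.8702) = 0.8702
Step 4: Evaluate f.
f(-1.2905, 0.8702) = 3.2772


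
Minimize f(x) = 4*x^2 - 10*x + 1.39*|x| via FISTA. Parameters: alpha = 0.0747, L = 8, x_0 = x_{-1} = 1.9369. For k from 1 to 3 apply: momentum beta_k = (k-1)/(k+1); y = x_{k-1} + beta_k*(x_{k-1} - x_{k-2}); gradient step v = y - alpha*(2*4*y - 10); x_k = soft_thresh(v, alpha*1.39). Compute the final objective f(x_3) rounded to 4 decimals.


FISTA on f(x) = 4*x^2 - 10*x + 1.39*|x|
L = 8, alpha = 0.0747
Iteration 1: beta = 0.0, y = 1.9369 + 0.0*(1.9369 - 1.9369) = 1.9369
  grad(y) = 5.4952, v = y - alpha*grad = 1.5264
  prox(v) = soft_thresh(1.5264, 0.1038) = 1.4226
Iteration 2: beta = 0.3333, y = 1.4226 + 0.3333*(1.4226 - 1.9369) = 1.2511
  grad(y) = 0.0091, v = y - alpha*grad = 1.2505
  prox(v) = soft_thresh(1.2505, 0.1038) = 1.1466
Iteration 3: beta = 0.5, y = 1.1466 + 0.5*(1.1466 - 1.4226) = 1.0086
  grad(y) = -1.9308, v = y - alpha*grad = 1.1529
  prox(v) = soft_thresh(1.1529, 0.1038) = 1.049
f(x_3) = 4*1.049^2 - 10*1.049 + 1.39*|1.049| = -4.6303


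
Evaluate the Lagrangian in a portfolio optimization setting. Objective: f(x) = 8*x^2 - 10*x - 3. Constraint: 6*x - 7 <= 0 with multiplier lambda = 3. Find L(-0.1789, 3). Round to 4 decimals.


Step 1: Evaluate f(x).
f(-0.1789) = 8*(-0.1789)^2 - 10*(-0.1789) - 3 = -0.955
Step 2: Evaluate g(x).
g(-0.1789) = 6*-0.1789 - 7 = -8.0734
Step 3: Compute Lagrangian.
L = -0.955 + 3*-8.0734 = -25.1752


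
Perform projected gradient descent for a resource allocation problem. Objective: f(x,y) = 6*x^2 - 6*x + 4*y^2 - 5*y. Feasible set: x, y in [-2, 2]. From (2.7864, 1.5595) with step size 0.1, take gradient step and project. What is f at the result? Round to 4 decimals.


Step 1: Compute gradient at (2.7864, 1.5595).
grad_x = 2*6*2.7864 - 6 = 27.4368
grad_y = 2*4*1.5595 - 5 = 7.476
Step 2: Gradient step.
x_raw = 2.7864 - 0.1*27.4368 = 0.0427
y_raw = 1.5595 - 0.1*7.476 = 0.8119
Step 3: Project onto [-2, 2].
x_proj = clip(0.0427) = 0.0427
y_proj = clip(0.8119) = 0.8119
Step 4: Evaluate f.
f(0.0427, 0.8119) = -1.6681


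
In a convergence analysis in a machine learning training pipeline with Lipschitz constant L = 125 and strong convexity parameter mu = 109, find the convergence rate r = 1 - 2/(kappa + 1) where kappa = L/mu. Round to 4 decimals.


Step 1: Compute the condition number.
kappa = L/mu = 125/109 = 1.1468
Step 2: Compute the convergence rate.
r = 1 - 2/(kappa + 1) = 1 - 2*mu/(L + mu) = (L - mu)/(L + mu) = 16/234 = 0.0684


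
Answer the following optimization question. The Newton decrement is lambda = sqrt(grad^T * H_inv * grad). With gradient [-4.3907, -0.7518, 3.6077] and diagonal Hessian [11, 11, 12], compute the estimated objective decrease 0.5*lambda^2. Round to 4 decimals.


Step 1: H is diagonal, so H^(-1) * g = [-0.3992, -0.0683, 0.3006].
Step 2: g^T H^(-1) g = sum_i g_i^2 / H_ii
  = (-4.3907)^2/11 + (-0.7518)^2/11 + (3.6077)^2/12
  = 1.7526 + 0.0514 + 1.0846 = 2.8886
Step 3: Objective decrease = 0.5 * g^T H^(-1) g = 1.4443


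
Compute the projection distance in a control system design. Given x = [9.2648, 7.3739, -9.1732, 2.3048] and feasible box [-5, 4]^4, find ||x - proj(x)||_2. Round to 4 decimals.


Project each component onto [-5, 4].
clip(9.2648) = 4.0, clip(7.3739) = 4.0, clip(-9.1732) = -5.0, clip(2.3048) = 2.3048
Projection = [4.0, 4.0, -5.0, 2.3048]
Squared diffs: [27.7181, 11.3832, 17.4156, 0.0]
Distance = sqrt(56.5169) = 7.5178


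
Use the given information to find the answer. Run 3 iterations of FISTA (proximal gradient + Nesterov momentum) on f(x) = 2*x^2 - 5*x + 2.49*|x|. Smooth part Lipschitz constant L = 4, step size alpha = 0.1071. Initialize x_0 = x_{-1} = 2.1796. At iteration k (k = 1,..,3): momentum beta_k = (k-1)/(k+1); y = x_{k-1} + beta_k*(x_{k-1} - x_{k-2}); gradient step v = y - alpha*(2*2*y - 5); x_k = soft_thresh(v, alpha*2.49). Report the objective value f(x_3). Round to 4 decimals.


FISTA on f(x) = 2*x^2 - 5*x + 2.49*|x|
L = 4, alpha = 0.1071
Iteration 1: beta = 0.0, y = 2.1796 + 0.0*(2.1796 - 2.1796) = 2.1796
  grad(y) = 3.7184, v = y - alpha*grad = 1.7814
  prox(v) = soft_thresh(1.7814, 0.2667) = 1.5147
Iteration 2: beta = 0.3333, y = 1.5147 + 0.3333*(1.5147 - 2.1796) = 1.293
  grad(y) = 0.1722, v = y - alpha*grad = 1.2746
  prox(v) = soft_thresh(1.2746, 0.2667) = 1.0079
Iteration 3: beta = 0.5, y = 1.0079 + 0.5*(1.0079 - 1.5147) = 0.7545
  grad(y) = -1.9818, v = y - alpha*grad = 0.9668
  prox(v) = soft_thresh(0.9668, 0.2667) = 0.7001
f(x_3) = 2*0.7001^2 - 5*0.7001 + 2.49*|0.7001| = -0.777


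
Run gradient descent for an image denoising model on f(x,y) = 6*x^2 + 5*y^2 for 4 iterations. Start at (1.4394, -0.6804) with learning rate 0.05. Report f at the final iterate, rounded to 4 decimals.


Gradient descent on f(x,y) = 6*x^2 + 5*y^2.
Starting point: (1.4394, -0.6804), alpha = 0.05
Step 1: grad_x = 2*6*1.4394 = 17.2728, grad_y = 2*5*-0.6804 = -6.804
  x_1 = 1.4394 - 0.05*17.2728 = 0.5758
  y_1 = -0.6804 - 0.05*-6.804 = -0.3402
Step 2: grad_x = 2*6*0.5758 = 6.9091, grad_y = 2*5*-0.3402 = -3.402
  x_2 = 0.5758 - 0.05*6.9091 = 0.2303
  y_2 = -0.3402 - 0.05*-3.402 = -0.1701
Step 3: grad_x = 2*6*0.2303 = 2.7636, grad_y = 2*5*-0.1701 = -1.701
  x_3 = 0.2303 - 0.05*2.7636 = 0.0921
  y_3 = -0.1701 - 0.05*-1.701 = -0.0851
Step 4: grad_x = 2*6*0.0921 = 1.1055, grad_y = 2*5*-0.0851 = -0.8505
  x_4 = 0.0921 - 0.05*1.1055 = 0.0368
  y_4 = -0.0851 - 0.05*-0.8505 = -0.0425
f(0.0368, -0.0425) = 6*0.0368^2 + 5*(-0.0425)^2 = 0.0172


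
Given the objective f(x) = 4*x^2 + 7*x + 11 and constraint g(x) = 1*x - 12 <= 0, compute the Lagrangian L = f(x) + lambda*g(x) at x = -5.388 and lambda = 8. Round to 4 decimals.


Step 1: Evaluate f(x).
f(-5.388) = 4*(-5.388)^2 + 7*(-5.388) + 11 = 89.4062
Step 2: Evaluate g(x).
g(-5.388) = 1*-5.388 - 12 = -17.388
Step 3: Compute Lagrangian.
L = 89.4062 + 8*-17.388 = -49.6978


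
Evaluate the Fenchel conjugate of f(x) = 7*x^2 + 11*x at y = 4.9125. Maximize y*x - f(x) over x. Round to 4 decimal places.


f*(y) = sup_x {y*x - a*x^2 - b*x} = sup_x {(y-b)*x - a*x^2}
FOC: (y - b) - 2a*x = 0 => x* = (y - b)/(2a)
x* = (4.9125 - 11)/(2*7) = -0.4348
f*(4.9125) = (y-b)^2/(4a) = (4.9125 - 11)^2/(4*7)
= 37.0577/28 = 1.3235


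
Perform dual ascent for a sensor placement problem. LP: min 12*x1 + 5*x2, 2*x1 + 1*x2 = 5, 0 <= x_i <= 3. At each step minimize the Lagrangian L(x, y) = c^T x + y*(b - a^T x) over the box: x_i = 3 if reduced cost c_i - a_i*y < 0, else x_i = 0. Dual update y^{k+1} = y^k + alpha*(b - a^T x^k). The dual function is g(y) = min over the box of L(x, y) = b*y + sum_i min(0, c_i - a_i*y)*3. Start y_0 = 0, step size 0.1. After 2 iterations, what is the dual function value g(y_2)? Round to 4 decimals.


Dual ascent for LP: min 12*x1 + 5*x2, 2*x1 + 1*x2 = 5, 0 <= x_i <= 3
Step 1: y^k = 0.0, reduced costs: (12.0, 5.0)
  x^k = (0.0, 0.0), subgradient = b - a^T x = 5.0
  y^{k+1} = 0.0 + 0.1*5.0 = 0.5
Step 2: y^k = 0.5, reduced costs: (11.0, 4.5)
  x^k = (0.0, 0.0), subgradient = b - a^T x = 5.0
  y^{k+1} = 0.5 + 0.1*5.0 = 1.0
Dual objective at y_2 = 1.0: reduced costs (10.0, 4.0), box minimizer x = (0.0, 0.0)
g(y_2) = b*y + (c1 - a1*y)*x1 + (c2 - a2*y)*x2 = 5*1.0 + 10.0*0.0 + 4.0*0.0 = 5.0 + 0.0 + 0.0 = 5.0


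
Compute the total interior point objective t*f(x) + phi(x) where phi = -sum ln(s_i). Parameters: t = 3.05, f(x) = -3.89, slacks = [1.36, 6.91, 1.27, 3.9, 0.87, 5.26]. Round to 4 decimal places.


Step 1: Compute log-barrier.
ln values: [0.3075, 1.933, 0.239, 1.361, -0.1393, 1.6601]
phi = -(0.3075 + 1.933 + 0.239 + 1.361 - 0.1393 + 1.6601) = -5.3613
Step 2: Compute augmented objective.
t*f(x) = 3.05*-3.89 = -11.8645
Total = -11.8645 - 5.3613 = -17.2258


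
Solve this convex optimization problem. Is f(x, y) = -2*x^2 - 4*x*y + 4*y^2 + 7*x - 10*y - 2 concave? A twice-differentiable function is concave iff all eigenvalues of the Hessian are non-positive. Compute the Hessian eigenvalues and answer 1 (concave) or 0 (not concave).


The Hessian of f(x,y) = -2*x^2 - 4*x*y + 4*y^2 + 7*x - 10*y - 2 is:
H = [[-4, -4], [-4, 8]]
Trace = -4 + 8 = 4
Determinant = -4*8 - (-4)^2 = -48
Discriminant = (4)^2 - 4*-48 = 208.0
Eigenvalues: lambda_1 = -5.2111, lambda_2 = 9.2111
The function is not concave.

0


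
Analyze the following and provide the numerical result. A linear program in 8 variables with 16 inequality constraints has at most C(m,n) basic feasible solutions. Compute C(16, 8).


Each vertex corresponds to some choice of n active constraints out of m, so the number of vertices is at most C(m, n) = m! / (n!(m-n)!).
m = 16, n = 8
Numerator: 16 * 15 * 14 * 13 * 12 * 11 * 10 * 9
Denominator: 8! = 40320
C(16, 8) = 12870


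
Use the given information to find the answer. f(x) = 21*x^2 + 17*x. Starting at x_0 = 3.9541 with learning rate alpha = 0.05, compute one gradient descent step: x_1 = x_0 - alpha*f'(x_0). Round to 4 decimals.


We compute the gradient at x_0 and apply the update.
f'(x) = 42*x + 17
f'(3.9541) = 42*3.9541 + 17 = 183.0722
x_1 = 3.9541 - 0.05*183.0722 = -5.1995


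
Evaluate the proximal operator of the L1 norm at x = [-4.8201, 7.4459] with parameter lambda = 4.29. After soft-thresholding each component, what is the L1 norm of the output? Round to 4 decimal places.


Soft-thresholding with lambda = 4.29:
prox(-4.8201) = sign(-4.8201)*max(|-4.8201| - 4.29, 0) = -0.5301
prox(7.4459) = sign(7.4459)*max(|7.4459| - 4.29, 0) = 3.1559
prox(x) = [-0.5301, 3.1559]
||prox(x)||_1 = 0.5301 + 3.1559 = 3.686


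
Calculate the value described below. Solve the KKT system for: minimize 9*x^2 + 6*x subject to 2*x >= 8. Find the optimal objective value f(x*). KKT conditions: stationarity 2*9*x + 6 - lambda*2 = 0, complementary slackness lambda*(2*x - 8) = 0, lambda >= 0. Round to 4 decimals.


Step 1: Try lambda = 0 (constraint inactive).
x_unc = -6/(2*9) = -0.3333
Check: 2*-0.3333 = -0.6666 < 8 -- violated!
Step 2: Constraint must be active: 2*x = 8
x* = 8/2 = 4.0
lambda = (2*9*4.0 + 6)/2 = 39.0
Step 3: Compute optimal value.
f(x*) = 9*4.0^2 + 6*4.0 = 168.0


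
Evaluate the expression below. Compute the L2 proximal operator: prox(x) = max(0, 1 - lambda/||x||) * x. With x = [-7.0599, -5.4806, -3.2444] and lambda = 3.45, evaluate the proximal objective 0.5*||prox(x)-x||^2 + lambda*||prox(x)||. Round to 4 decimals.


Step 1: Compute ||x||.
||x|| = 9.5082
Step 2: Compute scaling factor.
scale = max(0, 1 - 3.45/9.5082) = 0.6372
Step 3: prox(x) = [-4.4982, -3.492, -2.0672]
||prox(x)|| = 6.0582
Step 4: Proximal objective.
0.5*||prox-x||^2 = 5.9513
lambda*||prox|| = 20.9008
Total = 26.8519


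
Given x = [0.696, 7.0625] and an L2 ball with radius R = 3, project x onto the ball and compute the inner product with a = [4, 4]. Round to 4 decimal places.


Step 1: Compute ||x|| (intermediates to 6 decimals).
||x|| = sqrt(0.696^2 + 7.0625^2) = 7.096712
Step 2: Project.
Since ||x|| > R, scale = R/||x|| = 3/7.096712 = 0.422731, proj(x) = scale * x
proj(x) = [0.294221, 2.985538]
Step 3: Dot product.
a^T * proj(x) = 4*0.294221 + 4*2.985538 = 13.119


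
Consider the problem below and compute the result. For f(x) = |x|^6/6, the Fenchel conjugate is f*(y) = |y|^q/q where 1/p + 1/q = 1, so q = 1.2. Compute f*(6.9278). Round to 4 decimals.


The conjugate exponent q satisfies 1/p + 1/q = 1.
p = 6, so q = 6/(6 - 1) = 1.2
|y|^q = 6.9278^1.2 = 10.2027
f*(6.9278) = 10.2027 / 1.2 = 8.5022


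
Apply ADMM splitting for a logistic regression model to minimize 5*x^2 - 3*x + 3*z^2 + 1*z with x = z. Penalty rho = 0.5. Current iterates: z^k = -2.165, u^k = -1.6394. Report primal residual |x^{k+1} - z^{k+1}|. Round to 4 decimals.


ADMM iteration with rho = 0.5, z^k = -2.165, u^k = -1.6394
Step 1: x-update.
Minimize 5*x^2 - 3*x + (0.5/2)*(x + 2.165 - 1.6394)^2
FOC: (2*5 + 0.5)*x = 3 + 0.5*(-2.165 + 1.6394)
x^{k+1} = 0.2607
Step 2: z-update.
Minimize 3*z^2 + 1*z + (0.5/2)*(0.2607 - z - 1.6394)^2
FOC: (2*3 + 0.5)*z = -1 + 0.5*(0.2607 - 1.6394)
z^{k+1} = -0.2599
Step 3: u-update.
u^{k+1} = -1.6394 + 0.2607 + 0.2599 = -1.1188
Step 4: Primal residual = |0.2607 + 0.2599| = 0.5206


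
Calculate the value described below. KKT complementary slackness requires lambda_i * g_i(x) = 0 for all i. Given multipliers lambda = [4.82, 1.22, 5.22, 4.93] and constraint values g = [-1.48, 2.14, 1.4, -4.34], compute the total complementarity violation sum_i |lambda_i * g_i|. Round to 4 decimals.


KKT complementary slackness check:
lambda_1 * g_1 = 4.82 * -1.48 = -7.1336
lambda_2 * g_2 = 1.22 * 2.14 = 2.6108
lambda_3 * g_3 = 5.22 * 1.4 = 7.308
lambda_4 * g_4 = 4.93 * -4.34 = -21.3962
Total violation = 7.1336 + 2.6108 + 7.308 + 21.3962 = 38.4486


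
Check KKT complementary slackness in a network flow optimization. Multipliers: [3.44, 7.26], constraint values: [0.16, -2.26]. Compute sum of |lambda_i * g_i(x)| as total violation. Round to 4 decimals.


KKT complementary slackness check:
lambda_1 * g_1 = 3.44 * 0.16 = 0.5504
lambda_2 * g_2 = 7.26 * -2.26 = -16.4076
Total violation = 0.5504 + 16.4076 = 16.958


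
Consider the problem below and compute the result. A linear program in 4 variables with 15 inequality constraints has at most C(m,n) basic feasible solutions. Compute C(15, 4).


Each vertex corresponds to some choice of n active constraints out of m, so the number of vertices is at most C(m, n) = m! / (n!(m-n)!).
m = 15, n = 4
Numerator: 15 * 14 * 13 * 12
Denominator: 4! = 24
C(15, 4) = 1365


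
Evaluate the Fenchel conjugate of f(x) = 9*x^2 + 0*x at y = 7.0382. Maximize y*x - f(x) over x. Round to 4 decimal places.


f*(y) = sup_x {y*x - a*x^2 - b*x} = sup_x {(y-b)*x - a*x^2}
FOC: (y - b) - 2a*x = 0 => x* = (y - b)/(2a)
x* = (7.0382 - 0)/(2*9) = 0.391
f*(7.0382) = (y-b)^2/(4a) = (7.0382 - 0)^2/(4*9)
= 49.5363/36 = 1.376


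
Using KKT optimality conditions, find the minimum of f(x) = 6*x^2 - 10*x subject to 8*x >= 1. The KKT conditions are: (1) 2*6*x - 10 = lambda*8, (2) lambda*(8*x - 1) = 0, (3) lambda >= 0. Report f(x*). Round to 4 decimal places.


Step 1: Try lambda = 0 (constraint inactive).
Stationarity: 2*6*x - 10 = 0
x* = 10/(2*6) = 5/6 = 0.8333 (rounded; the exact value 5/6 is used below)
Check constraint: 8*0.8333 = 6.6664 >= 1 -- satisfied.
Step 2: Compute optimal value.
f(x*) = 6*(5/6)^2 - 10*(5/6) = -4.1667


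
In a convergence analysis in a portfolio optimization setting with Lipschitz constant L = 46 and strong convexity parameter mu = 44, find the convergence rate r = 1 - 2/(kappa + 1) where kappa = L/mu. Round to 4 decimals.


Step 1: Compute the condition number.
kappa = L/mu = 46/44 = 1.0455
Step 2: Compute the convergence rate.
r = 1 - 2/(kappa + 1) = 1 - 2*mu/(L + mu) = (L - mu)/(L + mu) = 2/90 = 0.0222


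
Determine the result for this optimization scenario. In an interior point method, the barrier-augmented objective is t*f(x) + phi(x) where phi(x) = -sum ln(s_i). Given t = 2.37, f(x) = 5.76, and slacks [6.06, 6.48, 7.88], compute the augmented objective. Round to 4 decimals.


Step 1: Compute log-barrier.
ln values: [1.8017, 1.8687, 2.0643]
phi = -(1.8017 + 1.8687 + 2.0643) = -5.7348
Step 2: Compute augmented objective.
t*f(x) = 2.37*5.76 = 13.6512
Total = 13.6512 - 5.7348 = 7.9164


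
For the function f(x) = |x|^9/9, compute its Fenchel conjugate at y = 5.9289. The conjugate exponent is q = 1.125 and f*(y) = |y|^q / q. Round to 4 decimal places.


The conjugate exponent q satisfies 1/p + 1/q = 1.
p = 9, so q = 9/(9 - 1) = 1.125
|y|^q = 5.9289^1.125 = 7.4062
f*(5.9289) = 7.4062 / 1.125 = 6.5833


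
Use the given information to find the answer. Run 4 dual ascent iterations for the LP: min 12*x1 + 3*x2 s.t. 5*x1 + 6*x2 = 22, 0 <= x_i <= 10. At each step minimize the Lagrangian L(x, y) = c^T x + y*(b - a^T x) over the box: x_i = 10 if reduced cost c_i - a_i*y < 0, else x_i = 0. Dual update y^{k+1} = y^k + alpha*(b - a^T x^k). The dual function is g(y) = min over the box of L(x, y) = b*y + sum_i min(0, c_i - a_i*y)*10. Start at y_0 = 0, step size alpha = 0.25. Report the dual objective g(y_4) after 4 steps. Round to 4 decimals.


Dual ascent for LP: min 12*x1 + 3*x2, 5*x1 + 6*x2 = 22, 0 <= x_i <= 10
Step 1: y^k = 0.0, reduced costs: (12.0, 3.0)
  x^k = (0.0, 0.0), subgradient = b - a^T x = 22.0
  y^{k+1} = 0.0 + 0.25*22.0 = 5.5
Step 2: y^k = 5.5, reduced costs: (-15.5, -30.0)
  x^k = (10.0, 10.0), subgradient = b - a^T x = -88.0
  y^{k+1} = 5.5 + 0.25*-88.0 = -16.5
Step 3: y^k = -16.5, reduced costs: (94.5, 102.0)
  x^k = (0.0, 0.0), subgradient = b - a^T x = 22.0
  y^{k+1} = -16.5 + 0.25*22.0 = -11.0
Step 4: y^k = -11.0, reduced costs: (67.0, 69.0)
  x^k = (0.0, 0.0), subgradient = b - a^T x = 22.0
  y^{k+1} = -11.0 + 0.25*22.0 = -5.5
Dual objective at y_4 = -5.5: reduced costs (39.5, 36.0), box minimizer x = (0.0, 0.0)
g(y_4) = b*y + (c1 - a1*y)*x1 + (c2 - a2*y)*x2 = 22*(-5.5) + 39.5*0.0 + 36.0*0.0 = -121.0 + 0.0 + 0.0 = -121.0


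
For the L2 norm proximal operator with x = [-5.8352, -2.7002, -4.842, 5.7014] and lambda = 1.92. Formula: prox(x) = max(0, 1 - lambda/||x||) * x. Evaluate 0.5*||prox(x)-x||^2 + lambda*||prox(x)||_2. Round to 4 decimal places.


Step 1: Compute ||x||.
||x|| = 9.8636
Step 2: Compute scaling factor.
scale = max(0, 1 - 1.92/9.8636) = 0.8053
Step 3: prox(x) = [-4.6994, -2.1746, -3.8995, 4.5916]
||prox(x)|| = 7.9436
Step 4: Proximal objective.
0.5*||prox-x||^2 = 1.8432
lambda*||prox|| = 15.2517
Total = 17.095


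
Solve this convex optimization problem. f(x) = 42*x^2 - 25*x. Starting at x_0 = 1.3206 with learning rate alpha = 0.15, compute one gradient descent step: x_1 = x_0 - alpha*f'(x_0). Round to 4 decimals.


We compute the gradient at x_0 and apply the update.
f'(x) = 84*x - 25
f'(1.3206) = 84*1.3206 - 25 = 85.9304
x_1 = 1.3206 - 0.15*85.9304 = -11.569


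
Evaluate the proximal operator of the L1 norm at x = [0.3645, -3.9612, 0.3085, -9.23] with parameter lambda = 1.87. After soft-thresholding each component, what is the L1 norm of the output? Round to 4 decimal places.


Soft-thresholding with lambda = 1.87:
prox(0.3645) = sign(0.3645)*max(|0.3645| - 1.87, 0) = 0.0
prox(-3.9612) = sign(-3.9612)*max(|-3.9612| - 1.87, 0) = -2.0912
prox(0.3085) = sign(0.3085)*max(|0.3085| - 1.87, 0) = 0.0
prox(-9.23) = sign(-9.23)*max(|-9.23| - 1.87, 0) = -7.36
prox(x) = [0.0, -2.0912, 0.0, -7.36]
||prox(x)||_1 = 0.0 + 2.0912 + 0.0 + 7.36 = 9.4512


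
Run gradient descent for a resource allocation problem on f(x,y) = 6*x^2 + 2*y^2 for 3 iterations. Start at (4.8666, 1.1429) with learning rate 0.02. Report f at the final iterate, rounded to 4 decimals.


Gradient descent on f(x,y) = 6*x^2 + 2*y^2.
Starting point: (4.8666, 1.1429), alpha = 0.02
Step 1: grad_x = 2*6*4.8666 = 58.3992, grad_y = 2*2*1.1429 = 4.5716
  x_1 = 4.8666 - 0.02*58.3992 = 3.6986
  y_1 = 1.1429 - 0.02*4.5716 = 1.0515
Step 2: grad_x = 2*6*3.6986 = 44.3834, grad_y = 2*2*1.0515 = 4.2059
  x_2 = 3.6986 - 0.02*44.3834 = 2.8109
  y_2 = 1.0515 - 0.02*4.2059 = 0.9674
Step 3: grad_x = 2*6*2.8109 = 33.7314, grad_y = 2*2*0.9674 = 3.8694
  x_3 = 2.8109 - 0.02*33.7314 = 2.1363
  y_3 = 0.9674 - 0.02*3.8694 = 0.89
f(2.1363, 0.89) = 6*2.1363^2 + 2*0.89^2 = 28.9673


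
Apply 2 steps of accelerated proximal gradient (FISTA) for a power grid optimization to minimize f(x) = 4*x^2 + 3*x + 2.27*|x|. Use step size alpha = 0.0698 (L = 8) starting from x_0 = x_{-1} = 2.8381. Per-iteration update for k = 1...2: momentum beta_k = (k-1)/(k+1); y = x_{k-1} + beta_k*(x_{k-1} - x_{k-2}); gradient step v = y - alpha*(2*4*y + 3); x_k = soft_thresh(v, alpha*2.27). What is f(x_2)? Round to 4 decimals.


FISTA on f(x) = 4*x^2 + 3*x + 2.27*|x|
L = 8, alpha = 0.0698
Iteration 1: beta = 0.0, y = 2.8381 + 0.0*(2.8381 - 2.8381) = 2.8381
  grad(y) = 25.7048, v = y - alpha*grad = 1.0439
  prox(v) = soft_thresh(1.0439, 0.1584) = 0.8855
Iteration 2: beta = 0.3333, y = 0.8855 + 0.3333*(0.8855 - 2.8381) = 0.2346
  grad(y) = 4.8766, v = y - alpha*grad = -0.1058
  prox(v) = soft_thresh(-0.1058, 0.1584) = 0.0
f(x_2) = 4*0.0^2 + 3*0.0 + 2.27*|0.0| = 0.0


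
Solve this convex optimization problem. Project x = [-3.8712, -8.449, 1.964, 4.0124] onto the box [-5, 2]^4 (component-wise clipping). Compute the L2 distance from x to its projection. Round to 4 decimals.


Project each component onto [-5, 2].
clip(-3.8712) = -3.8712, clip(-8.449) = -5.0, clip(1.964) = 1.964, clip(4.0124) = 2.0
Projection = [-3.8712, -5.0, 1.964, 2.0]
Squared diffs: [0.0, 11.8956, 0.0, 4.0498]
Distance = sqrt(15.9454) = 3.9932


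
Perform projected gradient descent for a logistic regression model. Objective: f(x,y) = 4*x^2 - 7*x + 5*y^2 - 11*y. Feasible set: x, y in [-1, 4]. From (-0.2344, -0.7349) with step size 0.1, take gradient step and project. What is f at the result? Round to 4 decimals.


Step 1: Compute gradient at (-0.2344, -0.7349).
grad_x = 2*4*-0.2344 - 7 = -8.8752
grad_y = 2*5*-0.7349 - 11 = -18.349
Step 2: Gradient step.
x_raw = -0.2344 - 0.1*-8.8752 = 0.6531
y_raw = -0.7349 - 0.1*-18.349 = 1.1
Step 3: Project onto [-1, 4].
x_proj = clip(0.6531) = 0.6531
y_proj = clip(1.1) = 1.1
Step 4: Evaluate f.
f(0.6531, 1.1) = -8.9156


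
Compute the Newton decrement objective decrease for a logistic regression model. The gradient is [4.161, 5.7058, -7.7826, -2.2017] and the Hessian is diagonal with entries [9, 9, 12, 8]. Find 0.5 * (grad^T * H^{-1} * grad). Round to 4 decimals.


Step 1: H is diagonal, so H^(-1) * g = [0.4623, 0.634, -0.6486, -0.2752].
Step 2: g^T H^(-1) g = sum_i g_i^2 / H_ii
  = (4.161)^2/9 + (5.7058)^2/9 + (-7.7826)^2/12 + (-2.2017)^2/8
  = 1.9238 + 3.6174 + 5.0474 + 0.6059 = 11.1945
Step 3: Objective decrease = 0.5 * g^T H^(-1) g = 5.5972


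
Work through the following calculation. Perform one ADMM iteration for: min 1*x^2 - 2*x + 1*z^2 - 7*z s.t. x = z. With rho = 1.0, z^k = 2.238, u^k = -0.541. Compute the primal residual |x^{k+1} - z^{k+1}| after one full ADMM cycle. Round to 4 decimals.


ADMM iteration with rho = 1.0, z^k = 2.238, u^k = -0.541
Step 1: x-update.
Minimize 1*x^2 - 2*x + (1.0/2)*(x - 2.238 - 0.541)^2
FOC: (2*1 + 1.0)*x = 2 + 1.0*(2.238 + 0.541)
x^{k+1} = 1.593
Step 2: z-update.
Minimize 1*z^2 - 7*z + (1.0/2)*(1.593 - z - 0.541)^2
FOC: (2*1 + 1.0)*z = 7 + 1.0*(1.593 - 0.541)
z^{k+1} = 2.684
Step 3: u-update.
u^{k+1} = -0.541 + 1.593 - 2.684 = -1.632
Step 4: Primal residual = |1.593 - 2.684| = 1.091


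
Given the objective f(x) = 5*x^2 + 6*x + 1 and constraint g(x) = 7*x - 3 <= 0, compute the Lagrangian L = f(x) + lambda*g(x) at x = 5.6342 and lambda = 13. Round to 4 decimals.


Step 1: Evaluate f(x).
f(5.6342) = 5*5.6342^2 + 6*5.6342 + 1 = 193.5262
Step 2: Evaluate g(x).
g(5.6342) = 7*5.6342 - 3 = 36.4394
Step 3: Compute Lagrangian.
L = 193.5262 + 13*36.4394 = 667.2384


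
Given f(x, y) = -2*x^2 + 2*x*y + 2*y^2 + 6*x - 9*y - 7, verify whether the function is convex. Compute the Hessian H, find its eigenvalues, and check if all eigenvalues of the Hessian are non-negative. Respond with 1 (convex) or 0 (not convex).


The Hessian of f(x,y) = -2*x^2 + 2*x*y + 2*y^2 + 6*x - 9*y - 7 is:
H = [[-4, 2], [2, 4]]
Trace = -4 + 4 = 0
Determinant = -4*4 - (2)^2 = -20
Discriminant = (0)^2 - 4*-20 = 80.0
Eigenvalues: lambda_1 = -4.4721, lambda_2 = 4.4721
The function is not convex.

0


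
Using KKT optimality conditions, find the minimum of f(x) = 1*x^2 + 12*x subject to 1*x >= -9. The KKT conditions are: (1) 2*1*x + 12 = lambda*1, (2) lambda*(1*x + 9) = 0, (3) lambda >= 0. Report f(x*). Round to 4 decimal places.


Step 1: Try lambda = 0 (constraint inactive).
Stationarity: 2*1*x + 12 = 0
x* = -12/(2*1) = -6.0
Check constraint: 1*-6.0 = -6.0 >= -9 -- satisfied.
Step 2: Compute optimal value.
f(x*) = 1*(-6.0)^2 + 12*(-6.0) = -36.0
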